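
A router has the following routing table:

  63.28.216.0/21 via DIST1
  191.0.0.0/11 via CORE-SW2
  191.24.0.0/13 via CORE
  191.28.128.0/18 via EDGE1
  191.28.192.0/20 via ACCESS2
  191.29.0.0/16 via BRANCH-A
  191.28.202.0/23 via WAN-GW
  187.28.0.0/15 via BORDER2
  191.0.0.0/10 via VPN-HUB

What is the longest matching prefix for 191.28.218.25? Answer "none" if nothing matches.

Entries matching 191.28.218.25:
  191.0.0.0/10 (191.0.0.0 - 191.63.255.255)
  191.0.0.0/11 (191.0.0.0 - 191.31.255.255)
  191.24.0.0/13 (191.24.0.0 - 191.31.255.255)
Most specific is 191.24.0.0/13.

191.24.0.0/13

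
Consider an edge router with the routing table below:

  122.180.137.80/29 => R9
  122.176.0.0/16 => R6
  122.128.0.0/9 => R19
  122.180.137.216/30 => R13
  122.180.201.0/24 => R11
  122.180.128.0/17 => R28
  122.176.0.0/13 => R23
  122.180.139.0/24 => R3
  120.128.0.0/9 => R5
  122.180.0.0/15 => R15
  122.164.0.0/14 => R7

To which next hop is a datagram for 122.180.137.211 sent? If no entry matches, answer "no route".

Routes whose prefix contains 122.180.137.211:
  122.128.0.0/9 (122.128.0.0 - 122.255.255.255) -> R19
  122.176.0.0/13 (122.176.0.0 - 122.183.255.255) -> R23
  122.180.0.0/15 (122.180.0.0 - 122.181.255.255) -> R15
  122.180.128.0/17 (122.180.128.0 - 122.180.255.255) -> R28
More-specific entries that do NOT match:
  122.180.137.216/30 (122.180.137.216 - 122.180.137.219) does not contain 122.180.137.211
  122.180.137.80/29 (122.180.137.80 - 122.180.137.87) does not contain 122.180.137.211
  122.180.201.0/24 (122.180.201.0 - 122.180.201.255) does not contain 122.180.137.211
  122.180.139.0/24 (122.180.139.0 - 122.180.139.255) does not contain 122.180.137.211
Longest matching prefix is /17 -> next hop R28.

R28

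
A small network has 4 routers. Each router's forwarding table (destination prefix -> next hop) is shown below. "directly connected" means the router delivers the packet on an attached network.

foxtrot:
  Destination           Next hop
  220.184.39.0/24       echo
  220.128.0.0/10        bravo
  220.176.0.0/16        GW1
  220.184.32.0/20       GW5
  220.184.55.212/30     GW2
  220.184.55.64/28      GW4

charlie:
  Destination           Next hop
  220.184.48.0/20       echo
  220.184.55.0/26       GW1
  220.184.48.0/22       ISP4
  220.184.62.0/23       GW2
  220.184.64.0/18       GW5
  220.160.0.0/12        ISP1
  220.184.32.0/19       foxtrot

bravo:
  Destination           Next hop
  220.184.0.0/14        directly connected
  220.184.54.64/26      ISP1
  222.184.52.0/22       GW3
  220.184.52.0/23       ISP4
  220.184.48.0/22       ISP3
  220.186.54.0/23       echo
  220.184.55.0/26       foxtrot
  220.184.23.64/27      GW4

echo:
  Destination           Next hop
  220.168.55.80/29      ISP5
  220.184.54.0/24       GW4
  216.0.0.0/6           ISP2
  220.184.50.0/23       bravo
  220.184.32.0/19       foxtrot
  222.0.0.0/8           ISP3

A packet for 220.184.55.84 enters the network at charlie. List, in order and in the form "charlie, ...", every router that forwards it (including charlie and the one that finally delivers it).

charlie, echo, foxtrot, bravo

At charlie: longest match for 220.184.55.84 is 220.184.48.0/20 -> echo
At echo: longest match for 220.184.55.84 is 220.184.32.0/19 -> foxtrot
At foxtrot: longest match for 220.184.55.84 is 220.128.0.0/10 -> bravo
At bravo: longest match for 220.184.55.84 is 220.184.0.0/14 -> directly connected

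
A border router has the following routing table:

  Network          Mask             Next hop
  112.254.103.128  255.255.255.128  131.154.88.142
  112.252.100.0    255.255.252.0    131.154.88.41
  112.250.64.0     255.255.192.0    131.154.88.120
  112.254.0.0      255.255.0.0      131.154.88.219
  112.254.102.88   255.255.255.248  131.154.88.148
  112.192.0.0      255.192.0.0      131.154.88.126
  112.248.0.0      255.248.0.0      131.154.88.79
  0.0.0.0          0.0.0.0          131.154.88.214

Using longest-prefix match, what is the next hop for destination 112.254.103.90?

Routes whose prefix contains 112.254.103.90:
  0.0.0.0/0 (default, matches everything) -> 131.154.88.214
  112.192.0.0/10 (112.192.0.0 - 112.255.255.255) -> 131.154.88.126
  112.248.0.0/13 (112.248.0.0 - 112.255.255.255) -> 131.154.88.79
  112.254.0.0/16 (112.254.0.0 - 112.254.255.255) -> 131.154.88.219
More-specific entries that do NOT match:
  112.254.102.88/29 (112.254.102.88 - 112.254.102.95) does not contain 112.254.103.90
  112.254.103.128/25 (112.254.103.128 - 112.254.103.255) does not contain 112.254.103.90
  112.252.100.0/22 (112.252.100.0 - 112.252.103.255) does not contain 112.254.103.90
  112.250.64.0/18 (112.250.64.0 - 112.250.127.255) does not contain 112.254.103.90
Longest matching prefix is /16 -> next hop 131.154.88.219.

131.154.88.219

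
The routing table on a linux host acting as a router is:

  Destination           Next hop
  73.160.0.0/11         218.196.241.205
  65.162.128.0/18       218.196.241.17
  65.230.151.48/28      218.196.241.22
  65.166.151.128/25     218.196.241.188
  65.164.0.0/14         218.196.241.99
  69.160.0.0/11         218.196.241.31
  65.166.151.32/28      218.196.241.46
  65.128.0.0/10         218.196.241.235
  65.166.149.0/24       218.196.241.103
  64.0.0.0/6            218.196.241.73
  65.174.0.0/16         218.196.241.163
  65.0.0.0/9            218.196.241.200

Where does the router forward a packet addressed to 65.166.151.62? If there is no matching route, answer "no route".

218.196.241.99

Routes whose prefix contains 65.166.151.62:
  64.0.0.0/6 (64.0.0.0 - 67.255.255.255) -> 218.196.241.73
  65.128.0.0/10 (65.128.0.0 - 65.191.255.255) -> 218.196.241.235
  65.164.0.0/14 (65.164.0.0 - 65.167.255.255) -> 218.196.241.99
More-specific entries that do NOT match:
  65.230.151.48/28 (65.230.151.48 - 65.230.151.63) does not contain 65.166.151.62
  65.166.151.32/28 (65.166.151.32 - 65.166.151.47) does not contain 65.166.151.62
  65.166.151.128/25 (65.166.151.128 - 65.166.151.255) does not contain 65.166.151.62
  65.166.149.0/24 (65.166.149.0 - 65.166.149.255) does not contain 65.166.151.62
  65.162.128.0/18 (65.162.128.0 - 65.162.191.255) does not contain 65.166.151.62
  65.174.0.0/16 (65.174.0.0 - 65.174.255.255) does not contain 65.166.151.62
Longest matching prefix is /14 -> next hop 218.196.241.99.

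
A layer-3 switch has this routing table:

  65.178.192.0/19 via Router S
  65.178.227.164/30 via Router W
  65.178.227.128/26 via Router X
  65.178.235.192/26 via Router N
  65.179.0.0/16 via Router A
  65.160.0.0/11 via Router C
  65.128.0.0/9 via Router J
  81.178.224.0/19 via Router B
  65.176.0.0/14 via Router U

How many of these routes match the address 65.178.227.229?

3

Prefixes containing 65.178.227.229:
  65.128.0.0/9 (65.128.0.0 - 65.255.255.255)
  65.160.0.0/11 (65.160.0.0 - 65.191.255.255)
  65.176.0.0/14 (65.176.0.0 - 65.179.255.255)
Total matching entries: 3.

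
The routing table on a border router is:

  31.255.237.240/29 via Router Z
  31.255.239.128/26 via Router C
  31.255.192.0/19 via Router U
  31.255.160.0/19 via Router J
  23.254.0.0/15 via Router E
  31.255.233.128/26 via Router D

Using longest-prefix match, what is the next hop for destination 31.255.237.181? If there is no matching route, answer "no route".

No entry's prefix contains 31.255.237.181; there is no default route.

no route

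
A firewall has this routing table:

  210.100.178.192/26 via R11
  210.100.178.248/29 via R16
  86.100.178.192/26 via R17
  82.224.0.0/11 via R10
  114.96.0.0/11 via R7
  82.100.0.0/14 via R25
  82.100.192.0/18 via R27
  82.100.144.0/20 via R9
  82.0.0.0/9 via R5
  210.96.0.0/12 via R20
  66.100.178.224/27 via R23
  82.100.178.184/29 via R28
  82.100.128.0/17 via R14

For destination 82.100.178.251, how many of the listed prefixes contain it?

Prefixes containing 82.100.178.251:
  82.0.0.0/9 (82.0.0.0 - 82.127.255.255)
  82.100.0.0/14 (82.100.0.0 - 82.103.255.255)
  82.100.128.0/17 (82.100.128.0 - 82.100.255.255)
Total matching entries: 3.

3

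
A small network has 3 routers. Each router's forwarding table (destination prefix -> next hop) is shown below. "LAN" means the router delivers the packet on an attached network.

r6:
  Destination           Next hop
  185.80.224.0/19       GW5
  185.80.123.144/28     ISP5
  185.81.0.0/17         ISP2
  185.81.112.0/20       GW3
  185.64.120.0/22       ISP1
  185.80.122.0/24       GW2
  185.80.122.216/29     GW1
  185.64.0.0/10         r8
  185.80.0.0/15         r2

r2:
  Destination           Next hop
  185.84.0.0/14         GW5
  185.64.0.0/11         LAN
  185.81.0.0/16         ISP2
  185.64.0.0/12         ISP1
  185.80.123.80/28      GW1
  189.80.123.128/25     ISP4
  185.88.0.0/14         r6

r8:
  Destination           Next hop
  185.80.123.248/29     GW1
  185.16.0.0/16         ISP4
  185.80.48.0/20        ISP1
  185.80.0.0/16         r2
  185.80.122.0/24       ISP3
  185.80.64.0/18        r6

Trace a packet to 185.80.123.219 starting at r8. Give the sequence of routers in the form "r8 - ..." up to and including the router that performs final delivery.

At r8: longest match for 185.80.123.219 is 185.80.64.0/18 -> r6
At r6: longest match for 185.80.123.219 is 185.80.0.0/15 -> r2
At r2: longest match for 185.80.123.219 is 185.64.0.0/11 -> LAN

r8 - r6 - r2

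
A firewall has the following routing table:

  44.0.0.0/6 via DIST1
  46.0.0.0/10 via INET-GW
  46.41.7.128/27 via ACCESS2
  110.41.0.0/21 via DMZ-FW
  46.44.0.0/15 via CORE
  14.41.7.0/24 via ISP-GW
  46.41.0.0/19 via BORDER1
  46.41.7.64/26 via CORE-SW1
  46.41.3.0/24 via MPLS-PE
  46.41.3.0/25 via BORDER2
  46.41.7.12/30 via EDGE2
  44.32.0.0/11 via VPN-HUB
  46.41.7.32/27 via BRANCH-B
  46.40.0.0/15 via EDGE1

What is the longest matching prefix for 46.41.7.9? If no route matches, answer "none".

46.41.0.0/19

Entries matching 46.41.7.9:
  44.0.0.0/6 (44.0.0.0 - 47.255.255.255)
  46.0.0.0/10 (46.0.0.0 - 46.63.255.255)
  46.40.0.0/15 (46.40.0.0 - 46.41.255.255)
  46.41.0.0/19 (46.41.0.0 - 46.41.31.255)
Most specific is 46.41.0.0/19.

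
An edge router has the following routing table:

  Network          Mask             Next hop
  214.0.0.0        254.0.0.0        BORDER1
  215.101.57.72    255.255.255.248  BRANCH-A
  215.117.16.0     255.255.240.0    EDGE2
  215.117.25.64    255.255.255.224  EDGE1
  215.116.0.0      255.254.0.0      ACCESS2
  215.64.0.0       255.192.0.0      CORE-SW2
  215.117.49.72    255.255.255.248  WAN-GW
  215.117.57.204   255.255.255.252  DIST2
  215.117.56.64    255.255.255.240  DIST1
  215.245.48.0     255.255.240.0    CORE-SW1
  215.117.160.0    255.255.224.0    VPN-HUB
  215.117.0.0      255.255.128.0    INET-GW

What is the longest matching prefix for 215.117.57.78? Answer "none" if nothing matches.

215.117.0.0/17

Entries matching 215.117.57.78:
  214.0.0.0/7 (214.0.0.0 - 215.255.255.255)
  215.64.0.0/10 (215.64.0.0 - 215.127.255.255)
  215.116.0.0/15 (215.116.0.0 - 215.117.255.255)
  215.117.0.0/17 (215.117.0.0 - 215.117.127.255)
Most specific is 215.117.0.0/17.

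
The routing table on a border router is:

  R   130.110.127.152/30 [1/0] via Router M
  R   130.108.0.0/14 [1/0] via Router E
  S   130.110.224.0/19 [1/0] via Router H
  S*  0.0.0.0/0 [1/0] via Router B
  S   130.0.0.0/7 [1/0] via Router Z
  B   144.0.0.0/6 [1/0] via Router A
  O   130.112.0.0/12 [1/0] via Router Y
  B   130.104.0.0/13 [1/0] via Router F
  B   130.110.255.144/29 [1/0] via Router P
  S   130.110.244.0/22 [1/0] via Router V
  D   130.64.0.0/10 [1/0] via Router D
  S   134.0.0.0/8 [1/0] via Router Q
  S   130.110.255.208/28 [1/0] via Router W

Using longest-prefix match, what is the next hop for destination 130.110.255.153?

Router H

Routes whose prefix contains 130.110.255.153:
  0.0.0.0/0 (default, matches everything) -> Router B
  130.0.0.0/7 (130.0.0.0 - 131.255.255.255) -> Router Z
  130.64.0.0/10 (130.64.0.0 - 130.127.255.255) -> Router D
  130.104.0.0/13 (130.104.0.0 - 130.111.255.255) -> Router F
  130.108.0.0/14 (130.108.0.0 - 130.111.255.255) -> Router E
  130.110.224.0/19 (130.110.224.0 - 130.110.255.255) -> Router H
More-specific entries that do NOT match:
  130.110.127.152/30 (130.110.127.152 - 130.110.127.155) does not contain 130.110.255.153
  130.110.255.144/29 (130.110.255.144 - 130.110.255.151) does not contain 130.110.255.153
  130.110.255.208/28 (130.110.255.208 - 130.110.255.223) does not contain 130.110.255.153
  130.110.244.0/22 (130.110.244.0 - 130.110.247.255) does not contain 130.110.255.153
Longest matching prefix is /19 -> next hop Router H.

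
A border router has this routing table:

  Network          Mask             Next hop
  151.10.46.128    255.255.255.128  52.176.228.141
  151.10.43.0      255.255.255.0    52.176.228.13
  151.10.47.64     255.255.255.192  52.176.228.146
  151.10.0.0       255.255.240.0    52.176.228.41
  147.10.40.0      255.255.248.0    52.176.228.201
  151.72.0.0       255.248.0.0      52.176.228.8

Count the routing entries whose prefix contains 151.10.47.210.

0

No listed prefix contains 151.10.47.210.
Total matching entries: 0.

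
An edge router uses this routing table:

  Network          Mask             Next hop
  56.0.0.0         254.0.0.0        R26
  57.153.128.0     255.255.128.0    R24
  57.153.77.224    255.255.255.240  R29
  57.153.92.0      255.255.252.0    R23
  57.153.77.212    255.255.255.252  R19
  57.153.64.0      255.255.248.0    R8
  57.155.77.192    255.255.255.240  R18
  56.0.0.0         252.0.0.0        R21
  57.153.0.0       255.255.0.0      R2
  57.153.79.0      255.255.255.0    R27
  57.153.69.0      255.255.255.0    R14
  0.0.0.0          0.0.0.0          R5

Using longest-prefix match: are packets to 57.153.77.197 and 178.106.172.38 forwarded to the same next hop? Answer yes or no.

57.153.77.197: longest match 57.153.0.0/16 -> R2
178.106.172.38: longest match 0.0.0.0/0 -> R5

no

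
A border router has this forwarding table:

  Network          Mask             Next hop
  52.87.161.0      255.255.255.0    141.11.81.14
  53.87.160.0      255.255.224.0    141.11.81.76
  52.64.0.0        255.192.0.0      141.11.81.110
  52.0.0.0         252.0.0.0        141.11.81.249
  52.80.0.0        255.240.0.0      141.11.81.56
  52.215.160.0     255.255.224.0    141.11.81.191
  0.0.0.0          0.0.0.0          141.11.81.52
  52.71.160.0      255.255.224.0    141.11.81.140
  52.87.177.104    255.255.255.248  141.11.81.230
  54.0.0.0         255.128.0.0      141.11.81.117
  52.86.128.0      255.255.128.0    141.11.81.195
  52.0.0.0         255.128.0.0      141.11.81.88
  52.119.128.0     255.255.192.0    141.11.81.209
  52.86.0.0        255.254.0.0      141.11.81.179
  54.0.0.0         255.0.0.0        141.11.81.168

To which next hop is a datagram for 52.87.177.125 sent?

Routes whose prefix contains 52.87.177.125:
  0.0.0.0/0 (default, matches everything) -> 141.11.81.52
  52.0.0.0/6 (52.0.0.0 - 55.255.255.255) -> 141.11.81.249
  52.0.0.0/9 (52.0.0.0 - 52.127.255.255) -> 141.11.81.88
  52.64.0.0/10 (52.64.0.0 - 52.127.255.255) -> 141.11.81.110
  52.80.0.0/12 (52.80.0.0 - 52.95.255.255) -> 141.11.81.56
  52.86.0.0/15 (52.86.0.0 - 52.87.255.255) -> 141.11.81.179
More-specific entries that do NOT match:
  52.87.177.104/29 (52.87.177.104 - 52.87.177.111) does not contain 52.87.177.125
  52.87.161.0/24 (52.87.161.0 - 52.87.161.255) does not contain 52.87.177.125
  53.87.160.0/19 (53.87.160.0 - 53.87.191.255) does not contain 52.87.177.125
  52.215.160.0/19 (52.215.160.0 - 52.215.191.255) does not contain 52.87.177.125
  52.71.160.0/19 (52.71.160.0 - 52.71.191.255) does not contain 52.87.177.125
  52.119.128.0/18 (52.119.128.0 - 52.119.191.255) does not contain 52.87.177.125
  52.86.128.0/17 (52.86.128.0 - 52.86.255.255) does not contain 52.87.177.125
Longest matching prefix is /15 -> next hop 141.11.81.179.

141.11.81.179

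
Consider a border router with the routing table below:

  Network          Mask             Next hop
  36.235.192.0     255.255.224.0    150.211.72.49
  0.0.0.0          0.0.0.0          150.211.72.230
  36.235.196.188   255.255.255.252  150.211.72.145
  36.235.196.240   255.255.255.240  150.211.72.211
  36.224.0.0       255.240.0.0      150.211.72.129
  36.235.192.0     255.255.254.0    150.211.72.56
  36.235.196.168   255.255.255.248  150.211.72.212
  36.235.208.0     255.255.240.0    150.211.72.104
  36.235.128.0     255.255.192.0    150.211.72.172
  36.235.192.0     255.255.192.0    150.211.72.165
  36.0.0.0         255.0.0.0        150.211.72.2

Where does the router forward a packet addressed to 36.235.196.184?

150.211.72.49

Routes whose prefix contains 36.235.196.184:
  0.0.0.0/0 (default, matches everything) -> 150.211.72.230
  36.0.0.0/8 (36.0.0.0 - 36.255.255.255) -> 150.211.72.2
  36.224.0.0/12 (36.224.0.0 - 36.239.255.255) -> 150.211.72.129
  36.235.192.0/18 (36.235.192.0 - 36.235.255.255) -> 150.211.72.165
  36.235.192.0/19 (36.235.192.0 - 36.235.223.255) -> 150.211.72.49
More-specific entries that do NOT match:
  36.235.196.188/30 (36.235.196.188 - 36.235.196.191) does not contain 36.235.196.184
  36.235.196.168/29 (36.235.196.168 - 36.235.196.175) does not contain 36.235.196.184
  36.235.196.240/28 (36.235.196.240 - 36.235.196.255) does not contain 36.235.196.184
  36.235.192.0/23 (36.235.192.0 - 36.235.193.255) does not contain 36.235.196.184
  36.235.208.0/20 (36.235.208.0 - 36.235.223.255) does not contain 36.235.196.184
Longest matching prefix is /19 -> next hop 150.211.72.49.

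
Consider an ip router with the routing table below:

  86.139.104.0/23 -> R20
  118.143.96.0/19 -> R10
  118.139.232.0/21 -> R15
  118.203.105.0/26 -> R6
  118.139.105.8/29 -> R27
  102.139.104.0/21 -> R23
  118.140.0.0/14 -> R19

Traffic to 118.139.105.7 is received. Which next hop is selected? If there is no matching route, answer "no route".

no route

No entry's prefix contains 118.139.105.7; there is no default route.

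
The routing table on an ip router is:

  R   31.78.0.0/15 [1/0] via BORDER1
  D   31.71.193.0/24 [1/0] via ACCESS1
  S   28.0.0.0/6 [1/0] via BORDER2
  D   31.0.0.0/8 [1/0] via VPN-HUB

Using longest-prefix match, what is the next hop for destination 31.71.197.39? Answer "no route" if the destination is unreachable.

VPN-HUB

Routes whose prefix contains 31.71.197.39:
  28.0.0.0/6 (28.0.0.0 - 31.255.255.255) -> BORDER2
  31.0.0.0/8 (31.0.0.0 - 31.255.255.255) -> VPN-HUB
More-specific entries that do NOT match:
  31.71.193.0/24 (31.71.193.0 - 31.71.193.255) does not contain 31.71.197.39
  31.78.0.0/15 (31.78.0.0 - 31.79.255.255) does not contain 31.71.197.39
Longest matching prefix is /8 -> next hop VPN-HUB.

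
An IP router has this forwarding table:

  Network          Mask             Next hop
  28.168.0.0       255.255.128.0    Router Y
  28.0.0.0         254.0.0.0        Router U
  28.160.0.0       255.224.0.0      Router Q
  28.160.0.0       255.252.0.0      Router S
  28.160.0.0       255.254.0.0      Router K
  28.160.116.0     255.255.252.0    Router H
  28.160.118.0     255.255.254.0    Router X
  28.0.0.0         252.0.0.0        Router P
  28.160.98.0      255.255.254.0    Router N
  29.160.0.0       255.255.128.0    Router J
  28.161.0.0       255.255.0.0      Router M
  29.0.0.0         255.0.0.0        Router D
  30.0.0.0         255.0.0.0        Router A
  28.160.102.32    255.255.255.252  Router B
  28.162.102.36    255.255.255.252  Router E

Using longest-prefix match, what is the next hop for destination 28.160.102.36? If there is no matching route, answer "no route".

Router K

Routes whose prefix contains 28.160.102.36:
  28.0.0.0/6 (28.0.0.0 - 31.255.255.255) -> Router P
  28.0.0.0/7 (28.0.0.0 - 29.255.255.255) -> Router U
  28.160.0.0/11 (28.160.0.0 - 28.191.255.255) -> Router Q
  28.160.0.0/14 (28.160.0.0 - 28.163.255.255) -> Router S
  28.160.0.0/15 (28.160.0.0 - 28.161.255.255) -> Router K
More-specific entries that do NOT match:
  28.160.102.32/30 (28.160.102.32 - 28.160.102.35) does not contain 28.160.102.36
  28.162.102.36/30 (28.162.102.36 - 28.162.102.39) does not contain 28.160.102.36
  28.160.118.0/23 (28.160.118.0 - 28.160.119.255) does not contain 28.160.102.36
  28.160.98.0/23 (28.160.98.0 - 28.160.99.255) does not contain 28.160.102.36
  28.160.116.0/22 (28.160.116.0 - 28.160.119.255) does not contain 28.160.102.36
  28.168.0.0/17 (28.168.0.0 - 28.168.127.255) does not contain 28.160.102.36
  29.160.0.0/17 (29.160.0.0 - 29.160.127.255) does not contain 28.160.102.36
  28.161.0.0/16 (28.161.0.0 - 28.161.255.255) does not contain 28.160.102.36
Longest matching prefix is /15 -> next hop Router K.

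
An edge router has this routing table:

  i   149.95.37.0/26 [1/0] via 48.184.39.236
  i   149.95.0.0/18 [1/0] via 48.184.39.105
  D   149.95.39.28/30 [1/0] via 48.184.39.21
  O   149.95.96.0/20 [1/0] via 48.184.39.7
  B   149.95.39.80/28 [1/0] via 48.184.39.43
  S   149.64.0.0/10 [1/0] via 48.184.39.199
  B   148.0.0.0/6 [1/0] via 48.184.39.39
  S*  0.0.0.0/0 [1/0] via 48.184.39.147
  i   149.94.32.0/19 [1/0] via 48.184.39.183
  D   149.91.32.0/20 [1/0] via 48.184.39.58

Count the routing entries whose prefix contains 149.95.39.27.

Prefixes containing 149.95.39.27:
  0.0.0.0/0 (default, matches everything)
  148.0.0.0/6 (148.0.0.0 - 151.255.255.255)
  149.64.0.0/10 (149.64.0.0 - 149.127.255.255)
  149.95.0.0/18 (149.95.0.0 - 149.95.63.255)
Total matching entries: 4.

4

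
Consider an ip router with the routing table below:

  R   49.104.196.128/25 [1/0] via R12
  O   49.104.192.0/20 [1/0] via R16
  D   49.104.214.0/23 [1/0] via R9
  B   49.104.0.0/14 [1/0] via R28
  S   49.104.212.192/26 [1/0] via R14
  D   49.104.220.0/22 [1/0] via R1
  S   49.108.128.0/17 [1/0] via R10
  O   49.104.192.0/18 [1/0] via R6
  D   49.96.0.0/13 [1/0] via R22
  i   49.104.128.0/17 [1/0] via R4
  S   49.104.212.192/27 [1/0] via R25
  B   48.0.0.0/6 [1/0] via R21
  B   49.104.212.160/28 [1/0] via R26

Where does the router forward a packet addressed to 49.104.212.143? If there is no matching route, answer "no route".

R6

Routes whose prefix contains 49.104.212.143:
  48.0.0.0/6 (48.0.0.0 - 51.255.255.255) -> R21
  49.104.0.0/14 (49.104.0.0 - 49.107.255.255) -> R28
  49.104.128.0/17 (49.104.128.0 - 49.104.255.255) -> R4
  49.104.192.0/18 (49.104.192.0 - 49.104.255.255) -> R6
More-specific entries that do NOT match:
  49.104.212.160/28 (49.104.212.160 - 49.104.212.175) does not contain 49.104.212.143
  49.104.212.192/27 (49.104.212.192 - 49.104.212.223) does not contain 49.104.212.143
  49.104.212.192/26 (49.104.212.192 - 49.104.212.255) does not contain 49.104.212.143
  49.104.196.128/25 (49.104.196.128 - 49.104.196.255) does not contain 49.104.212.143
  49.104.214.0/23 (49.104.214.0 - 49.104.215.255) does not contain 49.104.212.143
  49.104.220.0/22 (49.104.220.0 - 49.104.223.255) does not contain 49.104.212.143
  49.104.192.0/20 (49.104.192.0 - 49.104.207.255) does not contain 49.104.212.143
Longest matching prefix is /18 -> next hop R6.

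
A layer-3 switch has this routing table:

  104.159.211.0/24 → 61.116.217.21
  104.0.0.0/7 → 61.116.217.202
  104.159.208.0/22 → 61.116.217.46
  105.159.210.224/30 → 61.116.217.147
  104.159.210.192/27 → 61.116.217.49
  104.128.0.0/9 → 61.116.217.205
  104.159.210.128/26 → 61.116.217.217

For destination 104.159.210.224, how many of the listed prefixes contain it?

3

Prefixes containing 104.159.210.224:
  104.0.0.0/7 (104.0.0.0 - 105.255.255.255)
  104.128.0.0/9 (104.128.0.0 - 104.255.255.255)
  104.159.208.0/22 (104.159.208.0 - 104.159.211.255)
Total matching entries: 3.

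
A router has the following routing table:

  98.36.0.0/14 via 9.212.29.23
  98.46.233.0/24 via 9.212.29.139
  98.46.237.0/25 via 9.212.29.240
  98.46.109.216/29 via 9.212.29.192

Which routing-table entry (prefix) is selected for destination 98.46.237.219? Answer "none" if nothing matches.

98.46.237.219 is outside every listed prefix and there is no default route.

none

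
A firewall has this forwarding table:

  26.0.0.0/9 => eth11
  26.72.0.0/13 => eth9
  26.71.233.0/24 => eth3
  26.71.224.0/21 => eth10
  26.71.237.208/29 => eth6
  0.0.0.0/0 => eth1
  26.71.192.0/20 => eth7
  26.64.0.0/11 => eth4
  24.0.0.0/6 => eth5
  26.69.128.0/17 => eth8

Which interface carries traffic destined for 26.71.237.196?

eth4

Routes whose prefix contains 26.71.237.196:
  0.0.0.0/0 (default, matches everything) -> eth1
  24.0.0.0/6 (24.0.0.0 - 27.255.255.255) -> eth5
  26.0.0.0/9 (26.0.0.0 - 26.127.255.255) -> eth11
  26.64.0.0/11 (26.64.0.0 - 26.95.255.255) -> eth4
More-specific entries that do NOT match:
  26.71.237.208/29 (26.71.237.208 - 26.71.237.215) does not contain 26.71.237.196
  26.71.233.0/24 (26.71.233.0 - 26.71.233.255) does not contain 26.71.237.196
  26.71.224.0/21 (26.71.224.0 - 26.71.231.255) does not contain 26.71.237.196
  26.71.192.0/20 (26.71.192.0 - 26.71.207.255) does not contain 26.71.237.196
  26.69.128.0/17 (26.69.128.0 - 26.69.255.255) does not contain 26.71.237.196
  26.72.0.0/13 (26.72.0.0 - 26.79.255.255) does not contain 26.71.237.196
Longest matching prefix is /11 -> interface eth4.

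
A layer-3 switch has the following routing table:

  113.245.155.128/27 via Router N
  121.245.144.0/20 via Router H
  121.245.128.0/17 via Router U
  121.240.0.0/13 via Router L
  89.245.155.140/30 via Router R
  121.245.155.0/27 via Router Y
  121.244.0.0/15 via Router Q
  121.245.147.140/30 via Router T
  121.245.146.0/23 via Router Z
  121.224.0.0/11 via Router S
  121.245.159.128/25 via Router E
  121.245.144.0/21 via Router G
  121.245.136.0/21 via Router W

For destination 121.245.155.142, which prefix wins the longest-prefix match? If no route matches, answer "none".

Entries matching 121.245.155.142:
  121.224.0.0/11 (121.224.0.0 - 121.255.255.255)
  121.240.0.0/13 (121.240.0.0 - 121.247.255.255)
  121.244.0.0/15 (121.244.0.0 - 121.245.255.255)
  121.245.128.0/17 (121.245.128.0 - 121.245.255.255)
  121.245.144.0/20 (121.245.144.0 - 121.245.159.255)
Most specific is 121.245.144.0/20.

121.245.144.0/20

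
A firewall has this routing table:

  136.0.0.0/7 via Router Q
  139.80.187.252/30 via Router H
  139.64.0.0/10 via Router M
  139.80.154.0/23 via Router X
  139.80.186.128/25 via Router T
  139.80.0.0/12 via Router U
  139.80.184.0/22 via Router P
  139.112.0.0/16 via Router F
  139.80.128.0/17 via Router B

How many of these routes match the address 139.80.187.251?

4

Prefixes containing 139.80.187.251:
  139.64.0.0/10 (139.64.0.0 - 139.127.255.255)
  139.80.0.0/12 (139.80.0.0 - 139.95.255.255)
  139.80.128.0/17 (139.80.128.0 - 139.80.255.255)
  139.80.184.0/22 (139.80.184.0 - 139.80.187.255)
Total matching entries: 4.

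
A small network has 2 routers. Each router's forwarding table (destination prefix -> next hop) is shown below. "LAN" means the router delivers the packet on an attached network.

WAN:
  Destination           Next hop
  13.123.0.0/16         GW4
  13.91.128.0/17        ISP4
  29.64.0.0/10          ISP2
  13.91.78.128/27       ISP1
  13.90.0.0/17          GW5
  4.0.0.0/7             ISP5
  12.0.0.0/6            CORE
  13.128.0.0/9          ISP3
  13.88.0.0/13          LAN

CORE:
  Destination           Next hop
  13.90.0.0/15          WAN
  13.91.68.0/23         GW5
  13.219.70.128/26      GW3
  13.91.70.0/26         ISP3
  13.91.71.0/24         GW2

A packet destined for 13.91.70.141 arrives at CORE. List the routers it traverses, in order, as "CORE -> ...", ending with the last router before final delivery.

CORE -> WAN

At CORE: longest match for 13.91.70.141 is 13.90.0.0/15 -> WAN
At WAN: longest match for 13.91.70.141 is 13.88.0.0/13 -> LAN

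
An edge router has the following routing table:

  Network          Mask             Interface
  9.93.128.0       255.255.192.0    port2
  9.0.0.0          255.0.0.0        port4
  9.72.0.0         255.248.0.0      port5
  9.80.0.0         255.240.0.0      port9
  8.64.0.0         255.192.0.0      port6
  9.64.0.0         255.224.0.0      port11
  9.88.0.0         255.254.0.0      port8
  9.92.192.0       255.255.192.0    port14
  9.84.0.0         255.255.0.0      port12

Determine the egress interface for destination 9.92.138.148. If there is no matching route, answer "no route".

port9

Routes whose prefix contains 9.92.138.148:
  9.0.0.0/8 (9.0.0.0 - 9.255.255.255) -> port4
  9.64.0.0/11 (9.64.0.0 - 9.95.255.255) -> port11
  9.80.0.0/12 (9.80.0.0 - 9.95.255.255) -> port9
More-specific entries that do NOT match:
  9.93.128.0/18 (9.93.128.0 - 9.93.191.255) does not contain 9.92.138.148
  9.92.192.0/18 (9.92.192.0 - 9.92.255.255) does not contain 9.92.138.148
  9.84.0.0/16 (9.84.0.0 - 9.84.255.255) does not contain 9.92.138.148
  9.88.0.0/15 (9.88.0.0 - 9.89.255.255) does not contain 9.92.138.148
  9.72.0.0/13 (9.72.0.0 - 9.79.255.255) does not contain 9.92.138.148
Longest matching prefix is /12 -> interface port9.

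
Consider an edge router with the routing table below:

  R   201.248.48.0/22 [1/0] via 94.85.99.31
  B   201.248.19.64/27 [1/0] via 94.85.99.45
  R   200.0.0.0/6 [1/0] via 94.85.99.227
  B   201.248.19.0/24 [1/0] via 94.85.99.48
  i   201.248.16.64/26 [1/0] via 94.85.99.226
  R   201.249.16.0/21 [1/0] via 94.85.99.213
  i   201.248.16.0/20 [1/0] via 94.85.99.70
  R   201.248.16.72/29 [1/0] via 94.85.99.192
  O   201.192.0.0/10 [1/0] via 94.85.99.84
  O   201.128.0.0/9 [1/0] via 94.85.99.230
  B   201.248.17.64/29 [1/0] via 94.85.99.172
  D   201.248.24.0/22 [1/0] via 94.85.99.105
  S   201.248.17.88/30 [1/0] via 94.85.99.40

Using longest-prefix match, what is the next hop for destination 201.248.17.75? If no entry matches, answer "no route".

Routes whose prefix contains 201.248.17.75:
  200.0.0.0/6 (200.0.0.0 - 203.255.255.255) -> 94.85.99.227
  201.128.0.0/9 (201.128.0.0 - 201.255.255.255) -> 94.85.99.230
  201.192.0.0/10 (201.192.0.0 - 201.255.255.255) -> 94.85.99.84
  201.248.16.0/20 (201.248.16.0 - 201.248.31.255) -> 94.85.99.70
More-specific entries that do NOT match:
  201.248.17.88/30 (201.248.17.88 - 201.248.17.91) does not contain 201.248.17.75
  201.248.16.72/29 (201.248.16.72 - 201.248.16.79) does not contain 201.248.17.75
  201.248.17.64/29 (201.248.17.64 - 201.248.17.71) does not contain 201.248.17.75
  201.248.19.64/27 (201.248.19.64 - 201.248.19.95) does not contain 201.248.17.75
  201.248.16.64/26 (201.248.16.64 - 201.248.16.127) does not contain 201.248.17.75
  201.248.19.0/24 (201.248.19.0 - 201.248.19.255) does not contain 201.248.17.75
  201.248.48.0/22 (201.248.48.0 - 201.248.51.255) does not contain 201.248.17.75
  201.248.24.0/22 (201.248.24.0 - 201.248.27.255) does not contain 201.248.17.75
  201.249.16.0/21 (201.249.16.0 - 201.249.23.255) does not contain 201.248.17.75
Longest matching prefix is /20 -> next hop 94.85.99.70.

94.85.99.70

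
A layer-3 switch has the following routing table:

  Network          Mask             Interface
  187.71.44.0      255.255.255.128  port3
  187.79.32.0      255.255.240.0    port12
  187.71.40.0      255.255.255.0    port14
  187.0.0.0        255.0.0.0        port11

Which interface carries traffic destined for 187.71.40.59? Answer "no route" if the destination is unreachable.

Routes whose prefix contains 187.71.40.59:
  187.0.0.0/8 (187.0.0.0 - 187.255.255.255) -> port11
  187.71.40.0/24 (187.71.40.0 - 187.71.40.255) -> port14
More-specific entries that do NOT match:
  187.71.44.0/25 (187.71.44.0 - 187.71.44.127) does not contain 187.71.40.59
Longest matching prefix is /24 -> interface port14.

port14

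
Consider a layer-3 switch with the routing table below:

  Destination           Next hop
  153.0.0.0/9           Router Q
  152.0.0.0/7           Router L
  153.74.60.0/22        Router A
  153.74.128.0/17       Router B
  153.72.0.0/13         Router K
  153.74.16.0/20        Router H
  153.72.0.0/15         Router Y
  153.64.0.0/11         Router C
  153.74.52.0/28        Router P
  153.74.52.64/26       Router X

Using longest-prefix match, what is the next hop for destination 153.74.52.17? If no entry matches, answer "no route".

Router K

Routes whose prefix contains 153.74.52.17:
  152.0.0.0/7 (152.0.0.0 - 153.255.255.255) -> Router L
  153.0.0.0/9 (153.0.0.0 - 153.127.255.255) -> Router Q
  153.64.0.0/11 (153.64.0.0 - 153.95.255.255) -> Router C
  153.72.0.0/13 (153.72.0.0 - 153.79.255.255) -> Router K
More-specific entries that do NOT match:
  153.74.52.0/28 (153.74.52.0 - 153.74.52.15) does not contain 153.74.52.17
  153.74.52.64/26 (153.74.52.64 - 153.74.52.127) does not contain 153.74.52.17
  153.74.60.0/22 (153.74.60.0 - 153.74.63.255) does not contain 153.74.52.17
  153.74.16.0/20 (153.74.16.0 - 153.74.31.255) does not contain 153.74.52.17
  153.74.128.0/17 (153.74.128.0 - 153.74.255.255) does not contain 153.74.52.17
  153.72.0.0/15 (153.72.0.0 - 153.73.255.255) does not contain 153.74.52.17
Longest matching prefix is /13 -> next hop Router K.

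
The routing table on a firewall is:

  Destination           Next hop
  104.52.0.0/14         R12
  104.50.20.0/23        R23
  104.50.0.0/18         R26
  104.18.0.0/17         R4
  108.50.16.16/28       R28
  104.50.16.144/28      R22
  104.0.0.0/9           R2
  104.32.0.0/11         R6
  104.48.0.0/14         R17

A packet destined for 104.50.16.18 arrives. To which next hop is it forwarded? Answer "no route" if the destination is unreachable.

R26

Routes whose prefix contains 104.50.16.18:
  104.0.0.0/9 (104.0.0.0 - 104.127.255.255) -> R2
  104.32.0.0/11 (104.32.0.0 - 104.63.255.255) -> R6
  104.48.0.0/14 (104.48.0.0 - 104.51.255.255) -> R17
  104.50.0.0/18 (104.50.0.0 - 104.50.63.255) -> R26
More-specific entries that do NOT match:
  108.50.16.16/28 (108.50.16.16 - 108.50.16.31) does not contain 104.50.16.18
  104.50.16.144/28 (104.50.16.144 - 104.50.16.159) does not contain 104.50.16.18
  104.50.20.0/23 (104.50.20.0 - 104.50.21.255) does not contain 104.50.16.18
Longest matching prefix is /18 -> next hop R26.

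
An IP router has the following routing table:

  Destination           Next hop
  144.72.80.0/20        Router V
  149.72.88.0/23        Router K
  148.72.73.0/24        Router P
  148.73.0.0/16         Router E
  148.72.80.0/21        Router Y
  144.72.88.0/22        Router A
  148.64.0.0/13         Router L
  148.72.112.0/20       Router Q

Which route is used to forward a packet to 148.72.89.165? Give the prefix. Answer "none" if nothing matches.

148.72.89.165 is outside every listed prefix and there is no default route.

none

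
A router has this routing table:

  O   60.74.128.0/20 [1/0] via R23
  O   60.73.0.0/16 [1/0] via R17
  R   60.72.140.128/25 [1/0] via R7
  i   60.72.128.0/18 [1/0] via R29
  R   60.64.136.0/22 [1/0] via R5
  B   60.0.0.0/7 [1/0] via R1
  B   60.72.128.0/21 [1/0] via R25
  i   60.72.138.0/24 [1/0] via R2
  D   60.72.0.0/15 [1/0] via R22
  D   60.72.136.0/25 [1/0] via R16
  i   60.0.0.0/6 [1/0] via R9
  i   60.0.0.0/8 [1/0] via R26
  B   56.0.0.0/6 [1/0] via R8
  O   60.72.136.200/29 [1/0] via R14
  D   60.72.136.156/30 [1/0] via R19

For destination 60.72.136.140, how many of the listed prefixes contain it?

5

Prefixes containing 60.72.136.140:
  60.0.0.0/6 (60.0.0.0 - 63.255.255.255)
  60.0.0.0/7 (60.0.0.0 - 61.255.255.255)
  60.0.0.0/8 (60.0.0.0 - 60.255.255.255)
  60.72.0.0/15 (60.72.0.0 - 60.73.255.255)
  60.72.128.0/18 (60.72.128.0 - 60.72.191.255)
Total matching entries: 5.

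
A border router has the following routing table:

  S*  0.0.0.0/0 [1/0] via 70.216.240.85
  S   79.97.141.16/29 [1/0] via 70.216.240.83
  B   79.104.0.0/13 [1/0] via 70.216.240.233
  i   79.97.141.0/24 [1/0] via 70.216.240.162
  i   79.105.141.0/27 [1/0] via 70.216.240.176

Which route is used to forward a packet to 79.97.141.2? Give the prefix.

79.97.141.0/24

Entries matching 79.97.141.2:
  0.0.0.0/0 (default, matches everything)
  79.97.141.0/24 (79.97.141.0 - 79.97.141.255)
Most specific is 79.97.141.0/24.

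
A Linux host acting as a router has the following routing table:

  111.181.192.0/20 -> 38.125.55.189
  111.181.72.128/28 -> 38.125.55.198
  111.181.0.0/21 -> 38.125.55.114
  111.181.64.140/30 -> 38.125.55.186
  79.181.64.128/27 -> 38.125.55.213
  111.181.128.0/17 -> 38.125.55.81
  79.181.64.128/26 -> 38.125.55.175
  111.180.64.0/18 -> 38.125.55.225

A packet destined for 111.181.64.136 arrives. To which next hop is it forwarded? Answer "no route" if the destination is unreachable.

no route

No entry's prefix contains 111.181.64.136; there is no default route.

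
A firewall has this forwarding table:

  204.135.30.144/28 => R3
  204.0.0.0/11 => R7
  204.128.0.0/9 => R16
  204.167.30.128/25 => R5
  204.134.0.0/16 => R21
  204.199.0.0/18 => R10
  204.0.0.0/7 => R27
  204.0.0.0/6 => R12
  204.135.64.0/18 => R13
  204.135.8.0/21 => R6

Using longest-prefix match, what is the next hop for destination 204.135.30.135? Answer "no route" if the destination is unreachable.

Routes whose prefix contains 204.135.30.135:
  204.0.0.0/6 (204.0.0.0 - 207.255.255.255) -> R12
  204.0.0.0/7 (204.0.0.0 - 205.255.255.255) -> R27
  204.128.0.0/9 (204.128.0.0 - 204.255.255.255) -> R16
More-specific entries that do NOT match:
  204.135.30.144/28 (204.135.30.144 - 204.135.30.159) does not contain 204.135.30.135
  204.167.30.128/25 (204.167.30.128 - 204.167.30.255) does not contain 204.135.30.135
  204.135.8.0/21 (204.135.8.0 - 204.135.15.255) does not contain 204.135.30.135
  204.199.0.0/18 (204.199.0.0 - 204.199.63.255) does not contain 204.135.30.135
  204.135.64.0/18 (204.135.64.0 - 204.135.127.255) does not contain 204.135.30.135
  204.134.0.0/16 (204.134.0.0 - 204.134.255.255) does not contain 204.135.30.135
  204.0.0.0/11 (204.0.0.0 - 204.31.255.255) does not contain 204.135.30.135
Longest matching prefix is /9 -> next hop R16.

R16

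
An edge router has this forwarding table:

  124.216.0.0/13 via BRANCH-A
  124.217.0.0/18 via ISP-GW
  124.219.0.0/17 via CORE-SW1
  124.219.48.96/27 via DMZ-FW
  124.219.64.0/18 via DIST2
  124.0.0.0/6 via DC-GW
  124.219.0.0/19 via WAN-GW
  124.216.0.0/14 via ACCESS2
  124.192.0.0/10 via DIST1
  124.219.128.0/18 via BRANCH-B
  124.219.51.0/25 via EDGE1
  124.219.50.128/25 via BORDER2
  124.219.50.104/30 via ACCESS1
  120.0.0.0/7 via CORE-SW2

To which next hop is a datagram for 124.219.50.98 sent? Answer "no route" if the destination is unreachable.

Routes whose prefix contains 124.219.50.98:
  124.0.0.0/6 (124.0.0.0 - 127.255.255.255) -> DC-GW
  124.192.0.0/10 (124.192.0.0 - 124.255.255.255) -> DIST1
  124.216.0.0/13 (124.216.0.0 - 124.223.255.255) -> BRANCH-A
  124.216.0.0/14 (124.216.0.0 - 124.219.255.255) -> ACCESS2
  124.219.0.0/17 (124.219.0.0 - 124.219.127.255) -> CORE-SW1
More-specific entries that do NOT match:
  124.219.50.104/30 (124.219.50.104 - 124.219.50.107) does not contain 124.219.50.98
  124.219.48.96/27 (124.219.48.96 - 124.219.48.127) does not contain 124.219.50.98
  124.219.51.0/25 (124.219.51.0 - 124.219.51.127) does not contain 124.219.50.98
  124.219.50.128/25 (124.219.50.128 - 124.219.50.255) does not contain 124.219.50.98
  124.219.0.0/19 (124.219.0.0 - 124.219.31.255) does not contain 124.219.50.98
  124.217.0.0/18 (124.217.0.0 - 124.217.63.255) does not contain 124.219.50.98
  124.219.64.0/18 (124.219.64.0 - 124.219.127.255) does not contain 124.219.50.98
  124.219.128.0/18 (124.219.128.0 - 124.219.191.255) does not contain 124.219.50.98
Longest matching prefix is /17 -> next hop CORE-SW1.

CORE-SW1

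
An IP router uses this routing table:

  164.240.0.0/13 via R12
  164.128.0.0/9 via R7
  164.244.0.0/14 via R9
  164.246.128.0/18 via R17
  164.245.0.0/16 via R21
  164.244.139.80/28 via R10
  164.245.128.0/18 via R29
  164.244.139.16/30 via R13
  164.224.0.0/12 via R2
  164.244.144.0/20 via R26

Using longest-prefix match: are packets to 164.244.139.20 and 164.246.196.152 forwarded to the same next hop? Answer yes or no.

164.244.139.20: longest match 164.244.0.0/14 -> R9
164.246.196.152: longest match 164.244.0.0/14 -> R9

yes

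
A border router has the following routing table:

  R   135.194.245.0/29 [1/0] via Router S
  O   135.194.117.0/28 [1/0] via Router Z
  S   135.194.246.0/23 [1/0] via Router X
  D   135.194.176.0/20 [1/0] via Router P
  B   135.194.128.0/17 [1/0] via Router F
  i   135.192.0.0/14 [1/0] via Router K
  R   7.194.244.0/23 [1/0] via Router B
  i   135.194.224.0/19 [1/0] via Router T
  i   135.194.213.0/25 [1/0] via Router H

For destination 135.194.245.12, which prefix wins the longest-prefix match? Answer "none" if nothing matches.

135.194.224.0/19

Entries matching 135.194.245.12:
  135.192.0.0/14 (135.192.0.0 - 135.195.255.255)
  135.194.128.0/17 (135.194.128.0 - 135.194.255.255)
  135.194.224.0/19 (135.194.224.0 - 135.194.255.255)
Most specific is 135.194.224.0/19.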